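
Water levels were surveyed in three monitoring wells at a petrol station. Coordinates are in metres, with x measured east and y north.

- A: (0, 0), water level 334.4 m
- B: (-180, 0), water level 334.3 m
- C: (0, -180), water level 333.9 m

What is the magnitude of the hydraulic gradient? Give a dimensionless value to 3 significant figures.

0.00283

∂h/∂x = (334.3 − 334.4) / (-180 − 0) = +0.0005556
∂h/∂y = (333.9 − 334.4) / (-180 − 0) = +0.002778
|∇h| = √(0.0005556² + 0.002778²) = 0.002833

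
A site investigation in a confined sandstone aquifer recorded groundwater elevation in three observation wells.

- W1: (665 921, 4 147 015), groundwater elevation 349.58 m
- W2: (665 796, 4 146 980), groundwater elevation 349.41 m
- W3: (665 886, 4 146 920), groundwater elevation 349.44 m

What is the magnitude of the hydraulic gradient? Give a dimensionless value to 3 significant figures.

Taking W1 as reference: W2−W1 = (-125, -35, -0.17); W3−W1 = (-35, -95, -0.14).
Solve a·Δx + b·Δy = Δh: det = (-125)·(-95) − (-35)·(-35) = 10650.
∂h/∂x = [(-0.17)·(-95) − (-0.14)·(-35)] / 10650 = +0.001056
∂h/∂y = [(-125)·(-0.14) − (-35)·(-0.17)] / 10650 = +0.001085
|∇h| = √(0.001056² + 0.001085²) = 0.001514

0.00151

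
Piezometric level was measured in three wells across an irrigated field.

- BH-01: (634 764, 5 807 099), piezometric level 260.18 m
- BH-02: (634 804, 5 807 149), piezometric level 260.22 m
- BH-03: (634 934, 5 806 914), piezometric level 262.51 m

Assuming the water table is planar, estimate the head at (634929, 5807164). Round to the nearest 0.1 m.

Taking BH-01 as reference: BH-02−BH-01 = (40, 50, +0.04); BH-03−BH-01 = (170, -185, +2.33).
Solve a·Δx + b·Δy = Δh: det = 40·(-185) − 170·50 = -15900.
∂h/∂x = [(+0.04)·(-185) − (+2.33)·50] / -15900 = +0.007792
∂h/∂y = [40·(+2.33) − 170·(+0.04)] / -15900 = -0.005434
h(634929, 5807164) = 260.18 + (+0.007792)·(165) + (-0.005434)·(65) = 260.18 +1.286 -0.353 = 261.113 m.

261.1 m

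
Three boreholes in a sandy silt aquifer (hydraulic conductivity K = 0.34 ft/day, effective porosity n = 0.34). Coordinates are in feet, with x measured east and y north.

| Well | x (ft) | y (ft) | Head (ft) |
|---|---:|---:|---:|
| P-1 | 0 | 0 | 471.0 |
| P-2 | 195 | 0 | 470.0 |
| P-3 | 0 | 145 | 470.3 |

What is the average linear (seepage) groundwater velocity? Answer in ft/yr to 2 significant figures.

2.6 ft/yr

∂h/∂x = (470.0 − 471.0) / (195 − 0) = -0.005128
∂h/∂y = (470.3 − 471.0) / (145 − 0) = -0.004828
|∇h| = √(-0.005128² + -0.004828²) = 0.007043
Seepage velocity v = K·i/n = 0.34 × 0.007043 / 0.34 = 0.007043 ft/day = 2.572 ft/yr.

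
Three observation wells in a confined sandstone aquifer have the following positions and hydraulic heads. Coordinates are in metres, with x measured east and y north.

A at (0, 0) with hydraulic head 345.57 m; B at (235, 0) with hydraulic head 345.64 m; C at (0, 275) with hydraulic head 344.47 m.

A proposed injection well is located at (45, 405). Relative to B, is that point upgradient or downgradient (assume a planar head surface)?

downgradient

∂h/∂x = (345.64 − 345.57) / (235 − 0) = +0.0002979
∂h/∂y = (344.47 − 345.57) / (275 − 0) = -0.004000
Head at (45, 405) = 345.57 + (+0.0002979)·(45) + (-0.004000)·(405) = 343.96 m.
That is lower than the 345.64 m at B, so the point is downgradient.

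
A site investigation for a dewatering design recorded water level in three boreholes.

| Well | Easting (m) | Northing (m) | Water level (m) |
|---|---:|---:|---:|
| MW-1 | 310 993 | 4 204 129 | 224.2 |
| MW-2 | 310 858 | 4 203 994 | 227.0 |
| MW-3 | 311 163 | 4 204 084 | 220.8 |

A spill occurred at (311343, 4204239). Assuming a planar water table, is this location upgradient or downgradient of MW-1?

downgradient

With h = a·x + b·y + c and MW-1 as origin, the differences give:
  (-135)·a + (-135)·b = +2.8
  170·a + (-45)·b = -3.4
Eliminate b (×(-45) and ×(-135), subtract): 29025·a = -585.00 → a = ∂h/∂x = -0.02016
Back-substitute: b = ∂h/∂y = -0.0005857.
Head at (311343, 4204239) = 224.2 + (-0.02016)·(350) + (-0.0005857)·(110) = 217.08 m.
That is lower than the 224.2 m at MW-1, so the point is downgradient.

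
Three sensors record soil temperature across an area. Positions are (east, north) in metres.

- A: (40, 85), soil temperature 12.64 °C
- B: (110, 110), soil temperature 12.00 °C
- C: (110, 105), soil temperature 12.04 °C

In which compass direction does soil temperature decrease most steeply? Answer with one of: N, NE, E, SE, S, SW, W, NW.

Differences from A: to B (Δx, Δy, Δh) = (70, 25, -0.64); to C = (70, 20, -0.60).
Solve a·Δx + b·Δy = ΔT: det = 70·20 − 70·25 = -350.
∂T/∂x = [(-0.64)·20 − (-0.60)·25] / -350 = -0.006286
∂T/∂y = [70·(-0.60) − 70·(-0.64)] / -350 = -0.008000
Steepest decrease is along −∇f = (+0.006286 E, +0.008000 N) → northeast.

NE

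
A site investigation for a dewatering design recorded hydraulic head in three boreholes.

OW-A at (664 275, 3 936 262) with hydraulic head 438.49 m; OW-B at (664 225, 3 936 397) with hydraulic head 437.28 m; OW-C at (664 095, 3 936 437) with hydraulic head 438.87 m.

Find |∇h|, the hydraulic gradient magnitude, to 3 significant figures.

0.0228

Taking OW-A as reference: OW-B−OW-A = (-50, 135, -1.21); OW-C−OW-A = (-180, 175, +0.38).
Solve a·Δx + b·Δy = Δh: det = (-50)·175 − (-180)·135 = 15550.
∂h/∂x = [(-1.21)·175 − (+0.38)·135] / 15550 = -0.01692
∂h/∂y = [(-50)·(+0.38) − (-180)·(-1.21)] / 15550 = -0.01523
|∇h| = √(-0.01692² + -0.01523²) = 0.02276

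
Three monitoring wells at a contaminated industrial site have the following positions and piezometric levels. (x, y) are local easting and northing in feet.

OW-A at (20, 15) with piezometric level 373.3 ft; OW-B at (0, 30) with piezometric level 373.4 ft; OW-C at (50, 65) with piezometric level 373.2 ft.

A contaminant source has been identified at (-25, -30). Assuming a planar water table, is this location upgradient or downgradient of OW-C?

upgradient

Differences from OW-A: to OW-B (Δx, Δy, Δh) = (-20, 15, +0.1); to OW-C = (30, 50, -0.1).
Determinant of the coordinate differences = (-20)·50 − 30·15 = -1450.
∂h/∂x = [(+0.1)·50 − (-0.1)·15] / -1450 = -0.004483
∂h/∂y = [(-20)·(-0.1) − 30·(+0.1)] / -1450 = +0.0006897
Head at (-25, -30) = 373.3 + (-0.004483)·(-45) + (+0.0006897)·(-45) = 373.47 ft.
That is higher than the 373.2 ft at OW-C, so the point is upgradient.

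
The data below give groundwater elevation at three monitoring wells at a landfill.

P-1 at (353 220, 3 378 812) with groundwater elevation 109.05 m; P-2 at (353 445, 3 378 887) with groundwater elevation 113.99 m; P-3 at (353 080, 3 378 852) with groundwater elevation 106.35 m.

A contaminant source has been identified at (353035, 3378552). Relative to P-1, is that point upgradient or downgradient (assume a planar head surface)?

downgradient

With h = a·x + b·y + c and P-1 as origin, the differences give:
  225·a + 75·b = +4.94
  (-140)·a + 40·b = -2.70
Eliminate b (×40 and ×75, subtract): 19500·a = 400.100 → a = ∂h/∂x = +0.02052
Back-substitute: b = ∂h/∂y = +0.004313.
Head at (353035, 3378552) = 109.05 + (+0.02052)·(-185) + (+0.004313)·(-260) = 104.13 m.
That is lower than the 109.05 m at P-1, so the point is downgradient.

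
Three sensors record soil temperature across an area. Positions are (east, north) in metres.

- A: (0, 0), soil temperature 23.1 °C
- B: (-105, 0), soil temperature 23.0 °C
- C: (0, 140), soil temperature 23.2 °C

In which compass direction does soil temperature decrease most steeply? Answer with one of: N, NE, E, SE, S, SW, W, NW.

∂T/∂x = (23.0 − 23.1) / (-105 − 0) = +0.0009524
∂T/∂y = (23.2 − 23.1) / (140 − 0) = +0.0007143
Steepest decrease is along −∇f = (-0.0009524 E, -0.0007143 N) → southwest.

SW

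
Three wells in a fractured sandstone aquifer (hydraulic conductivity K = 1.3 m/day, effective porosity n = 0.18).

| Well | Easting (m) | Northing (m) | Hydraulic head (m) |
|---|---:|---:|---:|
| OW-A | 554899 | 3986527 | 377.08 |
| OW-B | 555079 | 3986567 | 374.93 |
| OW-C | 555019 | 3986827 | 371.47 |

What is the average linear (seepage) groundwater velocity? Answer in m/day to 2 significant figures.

0.13 m/day

Taking OW-A as reference: OW-B−OW-A = (180, 40, -2.15); OW-C−OW-A = (120, 300, -5.61).
Determinant of the coordinate differences = 180·300 − 120·40 = 49200.
∂h/∂x = [(-2.15)·300 − (-5.61)·40] / 49200 = -0.008549
∂h/∂y = [180·(-5.61) − 120·(-2.15)] / 49200 = -0.01528
|∇h| = √(-0.008549² + -0.01528²) = 0.01751
Seepage velocity v = K·i/n = 1.3 × 0.01751 / 0.18 = 0.1265 m/day.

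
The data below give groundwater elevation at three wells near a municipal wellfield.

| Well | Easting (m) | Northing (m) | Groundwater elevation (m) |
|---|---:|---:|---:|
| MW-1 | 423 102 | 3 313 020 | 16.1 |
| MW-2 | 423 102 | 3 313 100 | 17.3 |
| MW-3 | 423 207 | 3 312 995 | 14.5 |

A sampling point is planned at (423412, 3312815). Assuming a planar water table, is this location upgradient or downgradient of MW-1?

With h = a·x + b·y + c and MW-1 as origin, the differences give:
  0·a + 80·b = +1.2
  105·a + (-25)·b = -1.6
Eliminate b (×(-25) and ×80, subtract): -8400·a = 98.00 → a = ∂h/∂x = -0.01167
Back-substitute: b = ∂h/∂y = +0.01500.
Head at (423412, 3312815) = 16.1 + (-0.01167)·(310) + (+0.01500)·(-205) = 9.41 m.
That is lower than the 16.1 m at MW-1, so the point is downgradient.

downgradient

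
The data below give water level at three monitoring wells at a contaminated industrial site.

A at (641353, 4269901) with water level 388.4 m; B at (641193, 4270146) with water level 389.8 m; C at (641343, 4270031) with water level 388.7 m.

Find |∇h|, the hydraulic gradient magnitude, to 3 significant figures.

Differences from A: to B (Δx, Δy, Δh) = (-160, 245, +1.4); to C = (-10, 130, +0.3).
Solve a·Δx + b·Δy = Δh: det = (-160)·130 − (-10)·245 = -18350.
∂h/∂x = [(+1.4)·130 − (+0.3)·245] / -18350 = -0.005913
∂h/∂y = [(-160)·(+0.3) − (-10)·(+1.4)] / -18350 = +0.001853
|∇h| = √(-0.005913² + 0.001853²) = 0.006197

0.00620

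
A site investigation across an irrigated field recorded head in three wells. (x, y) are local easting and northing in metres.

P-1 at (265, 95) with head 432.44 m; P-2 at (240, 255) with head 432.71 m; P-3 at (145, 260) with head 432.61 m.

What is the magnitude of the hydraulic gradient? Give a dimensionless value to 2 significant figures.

0.0022

Three-point gradient (reference P-1): Δ to P-2 = (-25, 160, +0.27), Δ to P-3 = (-120, 165, +0.17).
∂h/∂x = +0.001151, ∂h/∂y = +0.001867 (det = 15075).
|∇h| = √(0.001151² + 0.001867²) = 0.002193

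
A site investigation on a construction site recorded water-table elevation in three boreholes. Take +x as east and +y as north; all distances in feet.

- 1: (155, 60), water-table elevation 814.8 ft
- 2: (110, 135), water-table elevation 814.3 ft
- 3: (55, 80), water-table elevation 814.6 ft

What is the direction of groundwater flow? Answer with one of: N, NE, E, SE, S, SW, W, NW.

Taking 1 as reference: 2−1 = (-45, 75, -0.5); 3−1 = (-100, 20, -0.2).
Solve a·Δx + b·Δy = Δh: det = (-45)·20 − (-100)·75 = 6600.
∂h/∂x = [(-0.5)·20 − (-0.2)·75] / 6600 = +0.0007576
∂h/∂y = [(-45)·(-0.2) − (-100)·(-0.5)] / 6600 = -0.006212
Flow = −∇h = (-0.0007576 east, +0.006212 north), which points north.

N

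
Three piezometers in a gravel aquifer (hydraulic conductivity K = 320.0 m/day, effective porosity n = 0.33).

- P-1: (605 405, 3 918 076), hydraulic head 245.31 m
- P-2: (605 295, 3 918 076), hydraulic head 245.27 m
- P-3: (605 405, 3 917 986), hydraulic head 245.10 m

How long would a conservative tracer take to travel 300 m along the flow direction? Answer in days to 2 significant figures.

∂h/∂x = (245.27 − 245.31) / (605295 − 605405) = +0.0003636
∂h/∂y = (245.10 − 245.31) / (3917986 − 3918076) = +0.002333
|∇h| = √(0.0003636² + 0.002333²) = 0.002361
Seepage velocity v = K·i/n = 320.0 × 0.002361 / 0.33 = 2.289 m/day.
t = 300 / 2.289 = 131.1 days.

130 days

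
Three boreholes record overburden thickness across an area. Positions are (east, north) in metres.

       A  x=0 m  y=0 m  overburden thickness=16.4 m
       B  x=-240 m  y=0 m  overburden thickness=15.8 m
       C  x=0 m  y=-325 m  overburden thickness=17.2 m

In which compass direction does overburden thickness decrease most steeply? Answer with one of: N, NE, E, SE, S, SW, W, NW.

∂d/∂x = (15.8 − 16.4) / (-240 − 0) = +0.002500
∂d/∂y = (17.2 − 16.4) / (-325 − 0) = -0.002462
Steepest decrease is along −∇f = (-0.002500 E, +0.002462 N) → northwest.

NW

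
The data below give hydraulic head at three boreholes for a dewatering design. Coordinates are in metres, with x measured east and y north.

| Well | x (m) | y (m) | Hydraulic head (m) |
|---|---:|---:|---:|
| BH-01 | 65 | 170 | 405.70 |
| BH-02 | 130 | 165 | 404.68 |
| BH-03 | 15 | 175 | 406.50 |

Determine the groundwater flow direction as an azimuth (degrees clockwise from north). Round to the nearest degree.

132°

With h = a·x + b·y + c and BH-01 as origin, the differences give:
  65·a + (-5)·b = -1.02
  (-50)·a + 5·b = +0.80
Eliminate b (×5 and ×(-5), subtract): 75·a = -1.100 → a = ∂h/∂x = -0.01467
Back-substitute: b = ∂h/∂y = +0.01333.
Flow direction (−∇h) has components (+0.01467 E, -0.01333 N).
Azimuth = atan2(E, N) = atan2(+0.01467, -0.01333) = 132.3° ≈ 132°.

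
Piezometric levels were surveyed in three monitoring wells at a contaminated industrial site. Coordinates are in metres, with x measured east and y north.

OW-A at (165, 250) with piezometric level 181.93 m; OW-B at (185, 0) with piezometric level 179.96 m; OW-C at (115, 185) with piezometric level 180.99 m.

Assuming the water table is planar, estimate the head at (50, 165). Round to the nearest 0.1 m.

Taking OW-A as reference: OW-B−OW-A = (20, -250, -1.97); OW-C−OW-A = (-50, -65, -0.94).
Determinant of the coordinate differences = 20·(-65) − (-50)·(-250) = -13800.
∂h/∂x = [(-1.97)·(-65) − (-0.94)·(-250)] / -13800 = +0.007750
∂h/∂y = [20·(-0.94) − (-50)·(-1.97)] / -13800 = +0.008500
h(50, 165) = 181.93 + (+0.007750)·(-115) + (+0.008500)·(-85) = 181.93 -0.891 -0.722 = 180.316 m.

180.3 m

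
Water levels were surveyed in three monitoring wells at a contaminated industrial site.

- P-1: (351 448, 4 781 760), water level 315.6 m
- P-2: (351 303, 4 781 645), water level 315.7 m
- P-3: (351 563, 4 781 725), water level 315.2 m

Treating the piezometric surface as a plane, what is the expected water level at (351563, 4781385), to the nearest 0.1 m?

314.3 m

Taking P-1 as reference: P-2−P-1 = (-145, -115, +0.1); P-3−P-1 = (115, -35, -0.4).
Solve a·Δx + b·Δy = Δh: det = (-145)·(-35) − 115·(-115) = 18300.
∂h/∂x = [(+0.1)·(-35) − (-0.4)·(-115)] / 18300 = -0.002705
∂h/∂y = [(-145)·(-0.4) − 115·(+0.1)] / 18300 = +0.002541
h(351563, 4781385) = 315.6 + (-0.002705)·(115) + (+0.002541)·(-375) = 315.6 -0.311 -0.953 = 314.336 m.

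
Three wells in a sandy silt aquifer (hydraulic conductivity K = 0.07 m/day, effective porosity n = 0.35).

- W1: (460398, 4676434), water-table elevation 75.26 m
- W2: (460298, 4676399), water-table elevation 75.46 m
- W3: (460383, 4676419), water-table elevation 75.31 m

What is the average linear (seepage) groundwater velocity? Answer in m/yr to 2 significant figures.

0.18 m/yr

Three-point gradient (reference W1): Δ to W2 = (-100, -35, +0.20), Δ to W3 = (-15, -15, +0.05).
∂h/∂x = -0.001282, ∂h/∂y = -0.002051 (det = 975).
|∇h| = √(-0.001282² + -0.002051²) = 0.002419
Seepage velocity v = K·i/n = 0.07 × 0.002419 / 0.35 = 0.0004838 m/day = 0.1767 m/yr.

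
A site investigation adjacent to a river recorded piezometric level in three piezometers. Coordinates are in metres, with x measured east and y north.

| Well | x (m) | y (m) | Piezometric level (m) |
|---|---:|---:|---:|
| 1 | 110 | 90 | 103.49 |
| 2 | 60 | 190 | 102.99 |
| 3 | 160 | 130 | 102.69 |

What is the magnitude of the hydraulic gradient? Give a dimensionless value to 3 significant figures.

With h = a·x + b·y + c and 1 as origin, the differences give:
  (-50)·a + 100·b = -0.50
  50·a + 40·b = -0.80
Eliminate b (×40 and ×100, subtract): -7000·a = 60.000 → a = ∂h/∂x = -0.008571
Back-substitute: b = ∂h/∂y = -0.009286.
|∇h| = √(-0.008571² + -0.009286²) = 0.01264

0.0126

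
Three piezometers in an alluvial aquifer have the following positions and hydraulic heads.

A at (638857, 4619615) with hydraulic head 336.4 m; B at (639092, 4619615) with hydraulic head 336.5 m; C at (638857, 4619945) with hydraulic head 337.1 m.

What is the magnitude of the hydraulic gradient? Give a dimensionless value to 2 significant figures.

0.0022

∂h/∂x = (336.5 − 336.4) / (639092 − 638857) = +0.0004255
∂h/∂y = (337.1 − 336.4) / (4619945 − 4619615) = +0.002121
|∇h| = √(0.0004255² + 0.002121²) = 0.002163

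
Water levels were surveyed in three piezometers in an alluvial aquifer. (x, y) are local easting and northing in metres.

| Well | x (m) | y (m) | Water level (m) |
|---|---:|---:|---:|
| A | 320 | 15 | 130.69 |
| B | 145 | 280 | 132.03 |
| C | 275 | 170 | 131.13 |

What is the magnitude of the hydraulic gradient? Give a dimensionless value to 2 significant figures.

Taking A as reference: B−A = (-175, 265, +1.34); C−A = (-45, 155, +0.44).
Solve a·Δx + b·Δy = Δh: det = (-175)·155 − (-45)·265 = -15200.
∂h/∂x = [(+1.34)·155 − (+0.44)·265] / -15200 = -0.005993
∂h/∂y = [(-175)·(+0.44) − (-45)·(+1.34)] / -15200 = +0.001099
|∇h| = √(-0.005993² + 0.001099²) = 0.006093

0.0061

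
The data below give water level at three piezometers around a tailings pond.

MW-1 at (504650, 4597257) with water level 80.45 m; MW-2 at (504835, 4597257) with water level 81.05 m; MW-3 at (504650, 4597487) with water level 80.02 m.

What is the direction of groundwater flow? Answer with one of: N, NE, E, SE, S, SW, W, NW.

NW

∂h/∂x = (81.05 − 80.45) / (504835 − 504650) = +0.003243
∂h/∂y = (80.02 − 80.45) / (4597487 − 4597257) = -0.001870
Flow = −∇h = (-0.003243 east, +0.001870 north), which points northwest.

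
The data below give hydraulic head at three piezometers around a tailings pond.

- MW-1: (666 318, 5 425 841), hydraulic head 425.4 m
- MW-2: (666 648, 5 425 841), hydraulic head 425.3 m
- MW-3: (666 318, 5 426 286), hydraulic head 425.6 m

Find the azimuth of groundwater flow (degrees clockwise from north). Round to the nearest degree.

∂h/∂x = (425.3 − 425.4) / (666648 − 666318) = -0.0003030
∂h/∂y = (425.6 − 425.4) / (5426286 − 5425841) = +0.0004494
Flow direction (−∇h) has components (+0.0003030 E, -0.0004494 N).
Azimuth = atan2(E, N) = atan2(+0.0003030, -0.0004494) = 146.0° ≈ 146°.

146°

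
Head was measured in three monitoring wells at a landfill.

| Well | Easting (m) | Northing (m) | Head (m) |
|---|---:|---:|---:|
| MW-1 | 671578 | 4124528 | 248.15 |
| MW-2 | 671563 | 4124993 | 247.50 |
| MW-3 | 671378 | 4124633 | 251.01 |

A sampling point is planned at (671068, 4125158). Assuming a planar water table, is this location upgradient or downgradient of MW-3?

upgradient

Differences from MW-1: to MW-2 (Δx, Δy, Δh) = (-15, 465, -0.65); to MW-3 = (-200, 105, +2.86).
Solve a·Δx + b·Δy = Δh: det = (-15)·105 − (-200)·465 = 91425.
∂h/∂x = [(-0.65)·105 − (+2.86)·465] / 91425 = -0.01529
∂h/∂y = [(-15)·(+2.86) − (-200)·(-0.65)] / 91425 = -0.001891
Head at (671068, 4125158) = 248.15 + (-0.01529)·(-510) + (-0.001891)·(630) = 254.76 m.
That is higher than the 251.01 m at MW-3, so the point is upgradient.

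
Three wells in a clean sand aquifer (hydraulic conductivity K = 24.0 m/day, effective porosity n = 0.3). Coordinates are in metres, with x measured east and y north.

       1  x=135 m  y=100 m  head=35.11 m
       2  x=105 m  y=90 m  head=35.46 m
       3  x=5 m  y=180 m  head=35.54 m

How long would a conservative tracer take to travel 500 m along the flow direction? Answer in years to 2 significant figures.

1.4 years

Three-point gradient (reference 1): Δ to 2 = (-30, -10, +0.35), Δ to 3 = (-130, 80, +0.43).
∂h/∂x = -0.008730, ∂h/∂y = -0.008811 (det = -3700).
|∇h| = √(-0.008730² + -0.008811²) = 0.0124
Seepage velocity v = K·i/n = 24.0 × 0.0124 / 0.3 = 0.992 m/day.
t = 500 / 0.992 = 504 days = 1.38 years.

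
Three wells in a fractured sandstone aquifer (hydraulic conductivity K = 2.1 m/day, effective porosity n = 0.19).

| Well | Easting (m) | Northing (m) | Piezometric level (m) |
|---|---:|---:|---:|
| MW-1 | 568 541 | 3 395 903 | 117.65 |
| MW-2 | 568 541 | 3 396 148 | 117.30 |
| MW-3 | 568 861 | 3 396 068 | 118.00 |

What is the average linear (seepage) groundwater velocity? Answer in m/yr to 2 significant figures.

Taking MW-1 as reference: MW-2−MW-1 = (0, 245, -0.35); MW-3−MW-1 = (320, 165, +0.35).
Determinant of the coordinate differences = 0·165 − 320·245 = -78400.
∂h/∂x = [(-0.35)·165 − (+0.35)·245] / -78400 = +0.001830
∂h/∂y = [0·(+0.35) − 320·(-0.35)] / -78400 = -0.001429
|∇h| = √(0.001830² + -0.001429²) = 0.002322
Seepage velocity v = K·i/n = 2.1 × 0.002322 / 0.19 = 0.02566 m/day = 9.372 m/yr.

9.4 m/yr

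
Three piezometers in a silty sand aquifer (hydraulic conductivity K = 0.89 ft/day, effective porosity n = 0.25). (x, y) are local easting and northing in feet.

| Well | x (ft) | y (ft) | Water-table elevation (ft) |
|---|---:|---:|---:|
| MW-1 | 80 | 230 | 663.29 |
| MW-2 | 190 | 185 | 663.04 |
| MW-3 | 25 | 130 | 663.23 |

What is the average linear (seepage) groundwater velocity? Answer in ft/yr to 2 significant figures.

Three-point gradient (reference MW-1): Δ to MW-2 = (110, -45, -0.25), Δ to MW-3 = (-55, -100, -0.06).
∂h/∂x = -0.001655, ∂h/∂y = +0.001510 (det = -13475).
|∇h| = √(-0.001655² + 0.001510²) = 0.00224
Seepage velocity v = K·i/n = 0.89 × 0.00224 / 0.25 = 0.007974 ft/day = 2.913 ft/yr.

2.9 ft/yr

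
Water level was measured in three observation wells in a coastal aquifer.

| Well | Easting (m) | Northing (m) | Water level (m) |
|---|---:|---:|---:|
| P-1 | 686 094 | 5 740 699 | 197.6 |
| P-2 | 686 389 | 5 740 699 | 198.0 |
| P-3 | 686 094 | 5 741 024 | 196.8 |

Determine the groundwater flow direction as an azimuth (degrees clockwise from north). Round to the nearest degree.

331°

∂h/∂x = (198.0 − 197.6) / (686389 − 686094) = +0.001356
∂h/∂y = (196.8 − 197.6) / (5741024 − 5740699) = -0.002462
Flow direction (−∇h) has components (-0.001356 E, +0.002462 N).
Azimuth = atan2(E, N) = atan2(-0.001356, +0.002462) = 331.2° ≈ 331°.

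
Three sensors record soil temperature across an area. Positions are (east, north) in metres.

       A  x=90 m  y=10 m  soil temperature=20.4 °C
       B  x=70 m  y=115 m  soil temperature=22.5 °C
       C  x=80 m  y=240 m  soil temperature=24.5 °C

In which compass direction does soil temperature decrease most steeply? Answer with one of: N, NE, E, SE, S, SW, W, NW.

SE

Taking A as reference: B−A = (-20, 105, +2.1); C−A = (-10, 230, +4.1).
Solve a·Δx + b·Δy = ΔT: det = (-20)·230 − (-10)·105 = -3550.
∂T/∂x = [(+2.1)·230 − (+4.1)·105] / -3550 = -0.01479
∂T/∂y = [(-20)·(+4.1) − (-10)·(+2.1)] / -3550 = +0.01718
Steepest decrease is along −∇f = (+0.01479 E, -0.01718 N) → southeast.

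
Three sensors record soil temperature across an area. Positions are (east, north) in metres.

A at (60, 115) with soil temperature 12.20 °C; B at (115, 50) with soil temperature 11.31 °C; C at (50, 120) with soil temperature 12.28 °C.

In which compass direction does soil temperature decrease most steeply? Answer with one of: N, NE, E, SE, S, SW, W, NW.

S

With T = a·x + b·y + c and A as origin, the differences give:
  55·a + (-65)·b = -0.89
  (-10)·a + 5·b = +0.08
Eliminate b (×5 and ×(-65), subtract): -375·a = 0.750 → a = ∂T/∂x = -0.002000
Back-substitute: b = ∂T/∂y = +0.01200.
Steepest decrease is along −∇f = (+0.002000 E, -0.01200 N) → south.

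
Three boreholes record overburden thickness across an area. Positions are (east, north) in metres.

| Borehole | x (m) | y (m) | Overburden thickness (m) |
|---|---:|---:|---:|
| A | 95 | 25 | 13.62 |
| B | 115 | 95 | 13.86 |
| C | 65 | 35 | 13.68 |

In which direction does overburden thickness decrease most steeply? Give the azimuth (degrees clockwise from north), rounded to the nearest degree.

168°

With d = a·x + b·y + c and A as origin, the differences give:
  20·a + 70·b = +0.24
  (-30)·a + 10·b = +0.06
Eliminate b (×10 and ×70, subtract): 2300·a = -1.800 → a = ∂d/∂x = -0.0007826
Back-substitute: b = ∂d/∂y = +0.003652.
Steepest decrease is along −∇f: components (+0.0007826 E, -0.003652 N).
Azimuth = atan2(+0.0007826, -0.003652) = 167.9° ≈ 168°.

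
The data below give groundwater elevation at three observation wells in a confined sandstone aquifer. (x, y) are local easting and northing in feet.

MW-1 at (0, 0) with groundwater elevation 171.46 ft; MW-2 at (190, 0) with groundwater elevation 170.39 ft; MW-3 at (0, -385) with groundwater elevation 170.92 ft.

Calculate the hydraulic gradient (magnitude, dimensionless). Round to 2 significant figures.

∂h/∂x = (170.39 − 171.46) / (190 − 0) = -0.005632
∂h/∂y = (170.92 − 171.46) / (-385 − 0) = +0.001403
|∇h| = √(-0.005632² + 0.001403²) = 0.005804

0.0058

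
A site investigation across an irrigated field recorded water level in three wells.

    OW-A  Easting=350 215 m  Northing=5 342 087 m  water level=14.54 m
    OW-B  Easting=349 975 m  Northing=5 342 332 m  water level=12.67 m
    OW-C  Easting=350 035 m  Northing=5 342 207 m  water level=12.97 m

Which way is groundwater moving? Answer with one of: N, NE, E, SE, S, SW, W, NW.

With h = a·x + b·y + c and OW-A as origin, the differences give:
  (-240)·a + 245·b = -1.87
  (-180)·a + 120·b = -1.57
Eliminate b (×120 and ×245, subtract): 15300·a = 160.250 → a = ∂h/∂x = +0.01047
Back-substitute: b = ∂h/∂y = +0.002627.
Flow = −∇h = (-0.01047 east, -0.002627 north), which points west.

W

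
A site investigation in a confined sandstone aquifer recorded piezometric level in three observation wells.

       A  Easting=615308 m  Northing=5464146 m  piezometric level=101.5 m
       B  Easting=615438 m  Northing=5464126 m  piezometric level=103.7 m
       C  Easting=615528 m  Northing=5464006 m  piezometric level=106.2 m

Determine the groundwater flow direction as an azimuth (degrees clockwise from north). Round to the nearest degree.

Three-point gradient (reference A): Δ to B = (130, -20, +2.2), Δ to C = (220, -140, +4.7).
∂h/∂x = +0.01551, ∂h/∂y = -0.009203 (det = -13800).
Flow direction (−∇h) has components (-0.01551 E, +0.009203 N).
Azimuth = atan2(E, N) = atan2(-0.01551, +0.009203) = 300.7° ≈ 301°.

301°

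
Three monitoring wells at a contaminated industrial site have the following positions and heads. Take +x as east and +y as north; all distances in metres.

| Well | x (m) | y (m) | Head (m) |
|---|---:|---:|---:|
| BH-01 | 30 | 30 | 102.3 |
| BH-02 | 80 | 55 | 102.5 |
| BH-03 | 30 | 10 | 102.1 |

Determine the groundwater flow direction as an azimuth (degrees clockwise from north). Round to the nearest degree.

With h = a·x + b·y + c and BH-01 as origin, the differences give:
  50·a + 25·b = +0.2
  0·a + (-20)·b = -0.2
Eliminate b (×(-20) and ×25, subtract): -1000·a = 1.00 → a = ∂h/∂x = -0.001000
Back-substitute: b = ∂h/∂y = +0.01000.
Flow direction (−∇h) has components (+0.001000 E, -0.01000 N).
Azimuth = atan2(E, N) = atan2(+0.001000, -0.01000) = 174.3° ≈ 174°.

174°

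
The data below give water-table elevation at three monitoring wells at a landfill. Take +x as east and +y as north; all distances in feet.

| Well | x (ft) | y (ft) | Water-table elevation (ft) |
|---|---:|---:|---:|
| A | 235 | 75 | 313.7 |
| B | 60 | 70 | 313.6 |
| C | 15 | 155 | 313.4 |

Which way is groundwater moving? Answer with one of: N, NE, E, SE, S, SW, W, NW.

N

Differences from A: to B (Δx, Δy, Δh) = (-175, -5, -0.1); to C = (-220, 80, -0.3).
Solve a·Δx + b·Δy = Δh: det = (-175)·80 − (-220)·(-5) = -15100.
∂h/∂x = [(-0.1)·80 − (-0.3)·(-5)] / -15100 = +0.0006291
∂h/∂y = [(-175)·(-0.3) − (-220)·(-0.1)] / -15100 = -0.002020
Flow = −∇h = (-0.0006291 east, +0.002020 north), which points north.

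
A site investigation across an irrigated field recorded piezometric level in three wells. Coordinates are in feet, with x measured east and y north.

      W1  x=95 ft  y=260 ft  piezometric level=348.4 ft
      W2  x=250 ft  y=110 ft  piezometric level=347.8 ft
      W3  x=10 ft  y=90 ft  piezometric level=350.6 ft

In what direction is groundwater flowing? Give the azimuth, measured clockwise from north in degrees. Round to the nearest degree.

With h = a·x + b·y + c and W1 as origin, the differences give:
  155·a + (-150)·b = -0.6
  (-85)·a + (-170)·b = +2.2
Eliminate b (×(-170) and ×(-150), subtract): -39100·a = 432.00 → a = ∂h/∂x = -0.01105
Back-substitute: b = ∂h/∂y = -0.007417.
Flow direction (−∇h) has components (+0.01105 E, +0.007417 N).
Azimuth = atan2(E, N) = atan2(+0.01105, +0.007417) = 56.1° ≈ 056°.

056°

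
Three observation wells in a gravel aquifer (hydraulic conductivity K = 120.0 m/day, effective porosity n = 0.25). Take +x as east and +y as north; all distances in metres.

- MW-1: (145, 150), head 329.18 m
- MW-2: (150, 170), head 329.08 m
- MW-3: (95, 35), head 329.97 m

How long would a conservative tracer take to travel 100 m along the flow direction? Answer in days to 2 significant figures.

Differences from MW-1: to MW-2 (Δx, Δy, Δh) = (5, 20, -0.10); to MW-3 = (-50, -115, +0.79).
Solve a·Δx + b·Δy = Δh: det = 5·(-115) − (-50)·20 = 425.
∂h/∂x = [(-0.10)·(-115) − (+0.79)·20] / 425 = -0.01012
∂h/∂y = [5·(+0.79) − (-50)·(-0.10)] / 425 = -0.002471
|∇h| = √(-0.01012² + -0.002471²) = 0.01042
Seepage velocity v = K·i/n = 120.0 × 0.01042 / 0.25 = 5.002 m/day.
t = 100 / 5.002 = 19.99 days.

20 days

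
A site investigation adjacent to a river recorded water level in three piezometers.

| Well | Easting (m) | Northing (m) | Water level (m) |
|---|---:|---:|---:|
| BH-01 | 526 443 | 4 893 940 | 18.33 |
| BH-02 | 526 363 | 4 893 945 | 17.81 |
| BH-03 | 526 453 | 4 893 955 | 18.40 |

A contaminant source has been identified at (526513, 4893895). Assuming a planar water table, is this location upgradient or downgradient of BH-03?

Taking BH-01 as reference: BH-02−BH-01 = (-80, 5, -0.52); BH-03−BH-01 = (10, 15, +0.07).
Determinant of the coordinate differences = (-80)·15 − 10·5 = -1250.
∂h/∂x = [(-0.52)·15 − (+0.07)·5] / -1250 = +0.006520
∂h/∂y = [(-80)·(+0.07) − 10·(-0.52)] / -1250 = +0.0003200
Head at (526513, 4893895) = 18.33 + (+0.006520)·(70) + (+0.0003200)·(-45) = 18.77 m.
That is higher than the 18.40 m at BH-03, so the point is upgradient.

upgradient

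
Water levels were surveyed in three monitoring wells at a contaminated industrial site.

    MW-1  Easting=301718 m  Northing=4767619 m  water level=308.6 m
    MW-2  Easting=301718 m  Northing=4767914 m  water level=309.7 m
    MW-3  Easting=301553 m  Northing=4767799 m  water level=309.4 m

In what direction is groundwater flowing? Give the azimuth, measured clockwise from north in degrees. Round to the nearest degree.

Three-point gradient (reference MW-1): Δ to MW-2 = (0, 295, +1.1), Δ to MW-3 = (-165, 180, +0.8).
∂h/∂x = -0.0007807, ∂h/∂y = +0.003729 (det = 48675).
Flow direction (−∇h) has components (+0.0007807 E, -0.003729 N).
Azimuth = atan2(E, N) = atan2(+0.0007807, -0.003729) = 168.2° ≈ 168°.

168°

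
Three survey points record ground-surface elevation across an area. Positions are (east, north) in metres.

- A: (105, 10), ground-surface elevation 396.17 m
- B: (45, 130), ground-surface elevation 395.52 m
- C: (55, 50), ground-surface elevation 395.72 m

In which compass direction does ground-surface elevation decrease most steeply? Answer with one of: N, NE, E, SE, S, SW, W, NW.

With z = a·x + b·y + c and A as origin, the differences give:
  (-60)·a + 120·b = -0.65
  (-50)·a + 40·b = -0.45
Eliminate b (×40 and ×120, subtract): 3600·a = 28.000 → a = ∂z/∂x = +0.007778
Back-substitute: b = ∂z/∂y = -0.001528.
Steepest decrease is along −∇f = (-0.007778 E, +0.001528 N) → west.

W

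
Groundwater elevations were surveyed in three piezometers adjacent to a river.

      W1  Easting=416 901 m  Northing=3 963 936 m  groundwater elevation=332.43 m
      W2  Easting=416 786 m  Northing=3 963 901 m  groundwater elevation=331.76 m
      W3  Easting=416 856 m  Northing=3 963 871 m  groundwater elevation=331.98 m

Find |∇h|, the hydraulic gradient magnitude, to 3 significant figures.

0.00597

With h = a·x + b·y + c and W1 as origin, the differences give:
  (-115)·a + (-35)·b = -0.67
  (-45)·a + (-65)·b = -0.45
Eliminate b (×(-65) and ×(-35), subtract): 5900·a = 27.800 → a = ∂h/∂x = +0.004712
Back-substitute: b = ∂h/∂y = +0.003661.
|∇h| = √(0.004712² + 0.003661²) = 0.005967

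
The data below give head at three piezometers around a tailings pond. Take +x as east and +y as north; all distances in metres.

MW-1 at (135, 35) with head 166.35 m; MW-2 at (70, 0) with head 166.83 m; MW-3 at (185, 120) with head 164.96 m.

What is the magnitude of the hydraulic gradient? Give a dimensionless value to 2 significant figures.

0.018

Three-point gradient (reference MW-1): Δ to MW-2 = (-65, -35, +0.48), Δ to MW-3 = (50, 85, -1.39).
∂h/∂x = +0.002079, ∂h/∂y = -0.01758 (det = -3775).
|∇h| = √(0.002079² + -0.01758²) = 0.0177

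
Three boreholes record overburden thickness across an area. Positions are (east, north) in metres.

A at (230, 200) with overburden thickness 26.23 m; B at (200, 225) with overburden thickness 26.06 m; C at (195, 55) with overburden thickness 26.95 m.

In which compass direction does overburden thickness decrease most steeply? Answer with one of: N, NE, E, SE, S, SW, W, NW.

With d = a·x + b·y + c and A as origin, the differences give:
  (-30)·a + 25·b = -0.17
  (-35)·a + (-145)·b = +0.72
Eliminate b (×(-145) and ×25, subtract): 5225·a = 6.650 → a = ∂d/∂x = +0.001273
Back-substitute: b = ∂d/∂y = -0.005273.
Steepest decrease is along −∇f = (-0.001273 E, +0.005273 N) → north.

N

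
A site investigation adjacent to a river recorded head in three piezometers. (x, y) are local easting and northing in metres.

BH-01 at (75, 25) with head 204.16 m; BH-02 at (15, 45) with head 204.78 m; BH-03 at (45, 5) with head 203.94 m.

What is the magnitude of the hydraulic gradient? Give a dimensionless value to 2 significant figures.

With h = a·x + b·y + c and BH-01 as origin, the differences give:
  (-60)·a + 20·b = +0.62
  (-30)·a + (-20)·b = -0.22
Eliminate b (×(-20) and ×20, subtract): 1800·a = -8.000 → a = ∂h/∂x = -0.004444
Back-substitute: b = ∂h/∂y = +0.01767.
|∇h| = √(-0.004444² + 0.01767²) = 0.01822

0.018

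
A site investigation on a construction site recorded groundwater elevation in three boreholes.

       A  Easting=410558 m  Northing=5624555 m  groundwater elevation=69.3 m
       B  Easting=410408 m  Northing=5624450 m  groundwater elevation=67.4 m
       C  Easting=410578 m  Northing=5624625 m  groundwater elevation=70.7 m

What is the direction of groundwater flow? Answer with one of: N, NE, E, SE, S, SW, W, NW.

With h = a·x + b·y + c and A as origin, the differences give:
  (-150)·a + (-105)·b = -1.9
  20·a + 70·b = +1.4
Eliminate b (×70 and ×(-105), subtract): -8400·a = 14.00 → a = ∂h/∂x = -0.001667
Back-substitute: b = ∂h/∂y = +0.02048.
Flow = −∇h = (+0.001667 east, -0.02048 north), which points south.

S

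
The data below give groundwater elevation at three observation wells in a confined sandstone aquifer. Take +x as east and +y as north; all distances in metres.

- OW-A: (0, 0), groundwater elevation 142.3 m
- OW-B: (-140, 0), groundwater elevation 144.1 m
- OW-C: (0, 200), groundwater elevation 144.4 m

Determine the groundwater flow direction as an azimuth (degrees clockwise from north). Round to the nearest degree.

∂h/∂x = (144.1 − 142.3) / (-140 − 0) = -0.01286
∂h/∂y = (144.4 − 142.3) / (200 − 0) = +0.01050
Flow direction (−∇h) has components (+0.01286 E, -0.01050 N).
Azimuth = atan2(E, N) = atan2(+0.01286, -0.01050) = 129.2° ≈ 129°.

129°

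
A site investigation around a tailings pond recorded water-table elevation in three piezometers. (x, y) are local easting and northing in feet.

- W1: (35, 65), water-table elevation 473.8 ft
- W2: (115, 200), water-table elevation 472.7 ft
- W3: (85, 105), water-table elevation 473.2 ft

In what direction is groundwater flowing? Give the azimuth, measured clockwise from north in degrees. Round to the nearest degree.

With h = a·x + b·y + c and W1 as origin, the differences give:
  80·a + 135·b = -1.1
  50·a + 40·b = -0.6
Eliminate b (×40 and ×135, subtract): -3550·a = 37.00 → a = ∂h/∂x = -0.01042
Back-substitute: b = ∂h/∂y = -0.001972.
Flow direction (−∇h) has components (+0.01042 E, +0.001972 N).
Azimuth = atan2(E, N) = atan2(+0.01042, +0.001972) = 79.3° ≈ 079°.

079°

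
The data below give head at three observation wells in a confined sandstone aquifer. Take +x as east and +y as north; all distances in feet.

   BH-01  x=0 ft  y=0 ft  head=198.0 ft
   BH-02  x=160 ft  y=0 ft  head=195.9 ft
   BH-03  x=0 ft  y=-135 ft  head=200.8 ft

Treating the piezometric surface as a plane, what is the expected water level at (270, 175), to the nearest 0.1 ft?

∂h/∂x = (195.9 − 198.0) / (160 − 0) = -0.01312
∂h/∂y = (200.8 − 198.0) / (-135 − 0) = -0.02074
h(270, 175) = 198.0 + (-0.01312)·(270) + (-0.02074)·(175) = 198.0 -3.544 -3.630 = 190.827 ft.

190.8 ft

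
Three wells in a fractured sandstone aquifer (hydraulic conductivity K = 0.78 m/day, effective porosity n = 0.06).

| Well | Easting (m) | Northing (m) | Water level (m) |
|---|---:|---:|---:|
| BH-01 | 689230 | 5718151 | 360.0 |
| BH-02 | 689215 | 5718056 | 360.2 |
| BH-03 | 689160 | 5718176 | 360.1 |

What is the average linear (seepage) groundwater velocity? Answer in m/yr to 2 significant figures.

Taking BH-01 as reference: BH-02−BH-01 = (-15, -95, +0.2); BH-03−BH-01 = (-70, 25, +0.1).
Determinant of the coordinate differences = (-15)·25 − (-70)·(-95) = -7025.
∂h/∂x = [(+0.2)·25 − (+0.1)·(-95)] / -7025 = -0.002064
∂h/∂y = [(-15)·(+0.1) − (-70)·(+0.2)] / -7025 = -0.001779
|∇h| = √(-0.002064² + -0.001779²) = 0.002725
Seepage velocity v = K·i/n = 0.78 × 0.002725 / 0.06 = 0.03543 m/day = 12.94 m/yr.

13 m/yr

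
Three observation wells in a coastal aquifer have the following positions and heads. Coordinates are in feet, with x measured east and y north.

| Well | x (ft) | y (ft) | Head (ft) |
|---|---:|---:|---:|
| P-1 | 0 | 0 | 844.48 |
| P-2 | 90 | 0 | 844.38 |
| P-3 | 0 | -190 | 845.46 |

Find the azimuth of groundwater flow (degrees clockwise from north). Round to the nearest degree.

012°

∂h/∂x = (844.38 − 844.48) / (90 − 0) = -0.001111
∂h/∂y = (845.46 − 844.48) / (-190 − 0) = -0.005158
Flow direction (−∇h) has components (+0.001111 E, +0.005158 N).
Azimuth = atan2(E, N) = atan2(+0.001111, +0.005158) = 12.2° ≈ 012°.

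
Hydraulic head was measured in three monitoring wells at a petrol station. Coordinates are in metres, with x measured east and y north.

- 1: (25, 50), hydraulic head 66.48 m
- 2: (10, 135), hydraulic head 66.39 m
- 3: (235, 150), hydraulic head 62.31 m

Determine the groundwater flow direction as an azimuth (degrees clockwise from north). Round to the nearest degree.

077°

With h = a·x + b·y + c and 1 as origin, the differences give:
  (-15)·a + 85·b = -0.09
  210·a + 100·b = -4.17
Eliminate b (×100 and ×85, subtract): -19350·a = 345.450 → a = ∂h/∂x = -0.01785
Back-substitute: b = ∂h/∂y = -0.004209.
Flow direction (−∇h) has components (+0.01785 E, +0.004209 N).
Azimuth = atan2(E, N) = atan2(+0.01785, +0.004209) = 76.7° ≈ 077°.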